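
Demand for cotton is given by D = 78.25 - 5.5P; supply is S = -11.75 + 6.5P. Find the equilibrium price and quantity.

Set D = S: 78.25 - 5.5P = -11.75 + 6.5P.
90 = 12P, so P* = 7.5.
Q* = 78.25 − 5.5(7.5) = 37.

P* = 7.5, Q* = 37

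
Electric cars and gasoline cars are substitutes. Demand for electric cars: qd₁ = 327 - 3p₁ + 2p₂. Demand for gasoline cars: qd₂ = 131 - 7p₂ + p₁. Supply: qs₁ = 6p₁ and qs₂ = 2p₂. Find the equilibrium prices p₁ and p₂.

p₁ = 3205/79, p₂ = 1506/79

Market 1: 327 - 3p₁ + 2p₂ = 6p₁ → 9p₁ - 2p₂ = 327.
Market 2: 9p₂ - p₁ = 131.
Eliminating p₂: 9×(1) + 2×(2) gives 79p₁ = 3205, so p₁ = 3205/79.
Back-substitute into (2): p₂ = (131 + 1×3205/79) / 9 = 1506/79.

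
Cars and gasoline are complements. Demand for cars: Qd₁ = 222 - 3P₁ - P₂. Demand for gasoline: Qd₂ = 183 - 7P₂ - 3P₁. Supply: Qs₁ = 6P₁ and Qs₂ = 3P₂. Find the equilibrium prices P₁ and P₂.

Market 1: 222 - 3P₁ - P₂ = 6P₁ → 9P₁ + P₂ = 222.
Market 2: 10P₂ + 3P₁ = 183.
Eliminating P₂: 10×(1) − 1×(2) gives 87P₁ = 2037, so P₁ = 679/29.
Back-substitute into (2): P₂ = (183 − 3×679/29) / 10 = 327/29.

P₁ = 679/29, P₂ = 327/29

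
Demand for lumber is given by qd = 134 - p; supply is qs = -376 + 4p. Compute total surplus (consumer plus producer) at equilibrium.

Equilibrium: 134 - p = -376 + 4p gives p* = 102, q* = 32.
Demand choke price: p = 134; supply starts at p = 94.
CS = ½(134 − 102)(32) = 512; PS = ½(102 − 94)(32) = 128.

Total surplus = 640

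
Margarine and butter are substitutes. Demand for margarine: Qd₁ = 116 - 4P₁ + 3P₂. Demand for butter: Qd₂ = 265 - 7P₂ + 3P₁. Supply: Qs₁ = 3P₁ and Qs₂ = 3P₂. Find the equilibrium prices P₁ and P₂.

P₁ = 1955/61, P₂ = 2203/61

Market 1: 116 - 4P₁ + 3P₂ = 3P₁ → 7P₁ - 3P₂ = 116.
Market 2: 10P₂ - 3P₁ = 265.
Eliminating P₂: 10×(1) + 3×(2) gives 61P₁ = 1955, so P₁ = 1955/61.
Back-substitute into (2): P₂ = (265 + 3×1955/61) / 10 = 2203/61.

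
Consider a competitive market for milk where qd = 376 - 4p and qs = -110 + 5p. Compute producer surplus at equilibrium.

Producer surplus = 2560

Equilibrium: 376 - 4p = -110 + 5p gives p* = 54, q* = 160.
Supply starts at p = 22 (where qs = 0).
PS = ½(54 − 22)(160) = 2560.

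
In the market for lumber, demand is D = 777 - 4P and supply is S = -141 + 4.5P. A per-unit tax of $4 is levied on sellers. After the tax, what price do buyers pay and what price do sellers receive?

Pre-tax equilibrium: P* = 108, Q* = 345.
Tax on sellers shifts supply to S = -141 + 4.5(P − 4) = -159 + 4.5P.
777 - 4P = -159 + 4.5P gives buyer price Pb = 1872/17; sellers receive Ps = 1872/17 − 4 = 1804/17.
New quantity: Q = 777 − 4(1872/17) = 5721/17.

Buyers pay 1872/17, sellers receive 1804/17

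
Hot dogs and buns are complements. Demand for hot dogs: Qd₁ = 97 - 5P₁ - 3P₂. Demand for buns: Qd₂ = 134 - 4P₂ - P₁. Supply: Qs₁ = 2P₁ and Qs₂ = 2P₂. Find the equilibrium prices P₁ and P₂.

Market 1: 97 - 5P₁ - 3P₂ = 2P₁ → 7P₁ + 3P₂ = 97.
Market 2: 6P₂ + P₁ = 134.
Eliminating P₂: 6×(1) − 3×(2) gives 39P₁ = 180, so P₁ = 60/13.
Back-substitute into (2): P₂ = (134 − 1×60/13) / 6 = 841/39.

P₁ = 60/13, P₂ = 841/39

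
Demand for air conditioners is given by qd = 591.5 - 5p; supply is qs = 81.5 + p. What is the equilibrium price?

p* = 85

Set qd = qs: 591.5 - 5p = 81.5 + p.
510 = 6p, so p* = 85.
q* = 591.5 − 5(85) = 166.5.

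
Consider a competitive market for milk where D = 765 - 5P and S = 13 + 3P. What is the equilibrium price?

Set D = S: 765 - 5P = 13 + 3P.
752 = 8P, so P* = 94.
Q* = 765 − 5(94) = 295.

P* = 94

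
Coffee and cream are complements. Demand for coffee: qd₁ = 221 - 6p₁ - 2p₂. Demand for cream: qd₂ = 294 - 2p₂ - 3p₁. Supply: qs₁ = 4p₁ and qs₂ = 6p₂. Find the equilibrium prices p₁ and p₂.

p₁ = 590/37, p₂ = 2277/74

Market 1: 221 - 6p₁ - 2p₂ = 4p₁ → 10p₁ + 2p₂ = 221.
Market 2: 8p₂ + 3p₁ = 294.
Eliminating p₂: 8×(1) − 2×(2) gives 74p₁ = 1180, so p₁ = 590/37.
Back-substitute into (2): p₂ = (294 − 3×590/37) / 8 = 2277/74.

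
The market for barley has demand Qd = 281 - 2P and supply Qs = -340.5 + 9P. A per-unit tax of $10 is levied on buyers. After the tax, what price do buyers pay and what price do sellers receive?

Buyers pay 1423/22, sellers receive 1203/22

Pre-tax equilibrium: P* = 56.5, Q* = 168.
Tax on buyers shifts demand to Qd = 281 − 2(P + 10) = 261 - 2P.
261 - 2P = -340.5 + 9P gives seller price Ps = 1203/22; buyers pay Pb = 1203/22 + 10 = 1423/22.
New quantity: Q = 281 − 2(1423/22) = 1668/11.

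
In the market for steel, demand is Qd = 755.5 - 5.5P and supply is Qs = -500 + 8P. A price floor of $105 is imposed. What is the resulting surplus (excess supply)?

Surplus = 162

Equilibrium price would be P* = 93, so the floor at 105 binds.
At P = 105: Qd = 178, Qs = 340.
Surplus = 340 − 178 = 162.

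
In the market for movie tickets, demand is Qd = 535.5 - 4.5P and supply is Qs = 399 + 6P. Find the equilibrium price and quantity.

Set Qd = Qs: 535.5 - 4.5P = 399 + 6P.
136.5 = 10.5P, so P* = 13.
Q* = 535.5 − 4.5(13) = 477.

P* = 13, Q* = 477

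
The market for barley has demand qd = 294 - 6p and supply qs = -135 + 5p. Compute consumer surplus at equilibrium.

Equilibrium: 294 - 6p = -135 + 5p gives p* = 39, q* = 60.
Demand choke price (qd = 0): p = 49.
CS = ½(49 − 39)(60) = 300.

Consumer surplus = 300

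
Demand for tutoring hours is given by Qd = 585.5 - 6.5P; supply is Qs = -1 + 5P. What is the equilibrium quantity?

Q* = 254

Set Qd = Qs: 585.5 - 6.5P = -1 + 5P.
586.5 = 11.5P, so P* = 51.
Q* = 585.5 − 6.5(51) = 254.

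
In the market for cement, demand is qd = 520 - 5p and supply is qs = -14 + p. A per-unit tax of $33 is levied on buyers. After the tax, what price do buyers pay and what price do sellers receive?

Pre-tax equilibrium: p* = 89, q* = 75.
Tax on buyers shifts demand to qd = 520 − 5(p + 33) = 355 - 5p.
355 - 5p = -14 + p gives seller price ps = 61.5; buyers pay pb = 61.5 + 33 = 94.5.
New quantity: q = 520 − 5(94.5) = 47.5.

Buyers pay $94.5, sellers receive $61.5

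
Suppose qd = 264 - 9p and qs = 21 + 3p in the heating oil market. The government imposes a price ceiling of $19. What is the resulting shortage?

Equilibrium price would be p* = 20.25, so the ceiling at 19 binds.
At p = 19: qd = 264 − 9(19) = 93, qs = 21 + 3(19) = 78.
Shortage = 93 − 78 = 15.

Shortage = 15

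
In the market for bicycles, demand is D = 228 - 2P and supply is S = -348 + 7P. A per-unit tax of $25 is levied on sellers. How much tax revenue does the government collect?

Tax revenue = 13750/9

Pre-tax equilibrium: P* = 64, Q* = 100.
Tax on sellers shifts supply to S = -348 + 7(P − 25) = -523 + 7P.
228 - 2P = -523 + 7P gives buyer price Pb = 751/9; sellers receive Ps = 751/9 − 25 = 526/9.
New quantity: Q = 228 − 2(751/9) = 550/9.
Revenue = 25 × 550/9 = 13750/9.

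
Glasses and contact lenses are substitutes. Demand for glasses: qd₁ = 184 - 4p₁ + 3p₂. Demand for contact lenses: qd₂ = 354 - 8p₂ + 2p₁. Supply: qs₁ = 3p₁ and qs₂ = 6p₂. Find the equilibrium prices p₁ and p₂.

p₁ = 1819/46, p₂ = 1423/46

Market 1: 184 - 4p₁ + 3p₂ = 3p₁ → 7p₁ - 3p₂ = 184.
Market 2: 14p₂ - 2p₁ = 354.
Eliminating p₂: 14×(1) + 3×(2) gives 92p₁ = 3638, so p₁ = 1819/46.
Back-substitute into (2): p₂ = (354 + 2×1819/46) / 14 = 1423/46.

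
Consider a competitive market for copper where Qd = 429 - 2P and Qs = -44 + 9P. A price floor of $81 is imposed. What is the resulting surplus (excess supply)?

Equilibrium price would be P* = 43, so the floor at 81 binds.
At P = 81: Qd = 267, Qs = 685.
Surplus = 685 − 267 = 418.

Surplus = 418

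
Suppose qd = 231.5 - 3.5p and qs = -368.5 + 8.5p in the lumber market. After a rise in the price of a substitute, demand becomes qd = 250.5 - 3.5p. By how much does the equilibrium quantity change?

Original equilibrium: p* = 50, q* = 56.5.
New equilibrium: 250.5 - 3.5p = -368.5 + 8.5p, so 619 = 12p and p' = 619/12; q' = 250.5 − 3.5(619/12) = 1679/24.
Change in quantity: 1679/24 − 56.5 = 323/24.

Δq = 323/24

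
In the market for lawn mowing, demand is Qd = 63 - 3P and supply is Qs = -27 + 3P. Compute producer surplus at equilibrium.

Equilibrium: 63 - 3P = -27 + 3P gives P* = 15, Q* = 18.
Supply starts at P = 9 (where Qs = 0).
PS = ½(15 − 9)(18) = 54.

Producer surplus = 54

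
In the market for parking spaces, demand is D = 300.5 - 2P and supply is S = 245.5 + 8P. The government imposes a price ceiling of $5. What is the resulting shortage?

Equilibrium price would be P* = 5.5, so the ceiling at 5 binds.
At P = 5: D = 300.5 − 2(5) = 290.5, S = 245.5 + 8(5) = 285.5.
Shortage = 290.5 − 285.5 = 5.

Shortage = 5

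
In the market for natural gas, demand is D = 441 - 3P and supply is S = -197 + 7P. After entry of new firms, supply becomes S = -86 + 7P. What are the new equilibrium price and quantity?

P' = 52.7, Q' = 282.9

Original equilibrium: P* = 63.8, Q* = 249.6.
New equilibrium: 441 - 3P = -86 + 7P, so 527 = 10P and P' = 52.7; Q' = 441 − 3(52.7) = 282.9.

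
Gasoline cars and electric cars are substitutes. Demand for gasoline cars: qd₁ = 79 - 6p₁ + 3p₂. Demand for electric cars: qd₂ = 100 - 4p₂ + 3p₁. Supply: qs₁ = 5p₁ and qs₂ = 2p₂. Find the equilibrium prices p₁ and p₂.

p₁ = 258/19, p₂ = 1337/57

Market 1: 79 - 6p₁ + 3p₂ = 5p₁ → 11p₁ - 3p₂ = 79.
Market 2: 6p₂ - 3p₁ = 100.
Eliminating p₂: 6×(1) + 3×(2) gives 57p₁ = 774, so p₁ = 258/19.
Back-substitute into (2): p₂ = (100 + 3×258/19) / 6 = 1337/57.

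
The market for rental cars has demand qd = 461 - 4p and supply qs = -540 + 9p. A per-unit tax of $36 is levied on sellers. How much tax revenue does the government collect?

Pre-tax equilibrium: p* = 77, q* = 153.
Tax on sellers shifts supply to qs = -540 + 9(p − 36) = -864 + 9p.
461 - 4p = -864 + 9p gives buyer price pb = 1325/13; sellers receive ps = 1325/13 − 36 = 857/13.
New quantity: q = 461 − 4(1325/13) = 693/13.
Revenue = 36 × 693/13 = 24948/13.

Tax revenue = 24948/13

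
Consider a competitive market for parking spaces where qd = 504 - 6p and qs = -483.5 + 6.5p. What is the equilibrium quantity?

q* = 30

Set qd = qs: 504 - 6p = -483.5 + 6.5p.
987.5 = 12.5p, so p* = 79.
q* = 504 − 6(79) = 30.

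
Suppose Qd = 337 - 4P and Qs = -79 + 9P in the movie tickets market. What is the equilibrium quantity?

Q* = 209

Set Qd = Qs: 337 - 4P = -79 + 9P.
416 = 13P, so P* = 32.
Q* = 337 − 4(32) = 209.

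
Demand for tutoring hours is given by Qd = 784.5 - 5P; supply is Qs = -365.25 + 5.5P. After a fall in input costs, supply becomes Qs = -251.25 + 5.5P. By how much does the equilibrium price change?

Original equilibrium: P* = 109.5, Q* = 237.
New equilibrium: 784.5 - 5P = -251.25 + 5.5P, so 1035.75 = 10.5P and P' = 1381/14; Q' = 784.5 − 5(1381/14) = 2039/7.
Change in price: 1381/14 − 109.5 = -76/7.

ΔP = -76/7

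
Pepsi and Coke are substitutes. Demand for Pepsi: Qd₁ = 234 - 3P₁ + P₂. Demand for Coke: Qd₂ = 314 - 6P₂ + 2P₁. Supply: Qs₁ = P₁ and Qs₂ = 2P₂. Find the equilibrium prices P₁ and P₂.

Market 1: 234 - 3P₁ + P₂ = P₁ → 4P₁ - P₂ = 234.
Market 2: 8P₂ - 2P₁ = 314.
Eliminating P₂: 8×(1) + 1×(2) gives 30P₁ = 2186, so P₁ = 1093/15.
Back-substitute into (2): P₂ = (314 + 2×1093/15) / 8 = 862/15.

P₁ = 1093/15, P₂ = 862/15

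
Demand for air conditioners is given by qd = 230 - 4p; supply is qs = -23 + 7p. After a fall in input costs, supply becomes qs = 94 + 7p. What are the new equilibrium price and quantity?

p' = 136/11, q' = 1986/11

Original equilibrium: p* = 23, q* = 138.
New equilibrium: 230 - 4p = 94 + 7p, so 136 = 11p and p' = 136/11; q' = 230 − 4(136/11) = 1986/11.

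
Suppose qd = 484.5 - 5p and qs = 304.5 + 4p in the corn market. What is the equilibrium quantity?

Set qd = qs: 484.5 - 5p = 304.5 + 4p.
180 = 9p, so p* = 20.
q* = 484.5 − 5(20) = 384.5.

q* = 384.5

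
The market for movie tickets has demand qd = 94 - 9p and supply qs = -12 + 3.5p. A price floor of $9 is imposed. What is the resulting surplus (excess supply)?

Surplus = 6.5

Equilibrium price would be p* = 8.48, so the floor at 9 binds.
At p = 9: qd = 13, qs = 19.5.
Surplus = 19.5 − 13 = 6.5.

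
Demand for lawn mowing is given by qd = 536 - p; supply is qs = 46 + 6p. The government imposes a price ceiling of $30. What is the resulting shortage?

Equilibrium price would be p* = 70, so the ceiling at 30 binds.
At p = 30: qd = 536 − 1(30) = 506, qs = 46 + 6(30) = 226.
Shortage = 506 − 226 = 280.

Shortage = 280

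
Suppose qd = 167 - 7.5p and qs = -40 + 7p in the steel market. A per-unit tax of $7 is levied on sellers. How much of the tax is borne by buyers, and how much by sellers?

Buyers bear 98/29, sellers bear 105/29

Pre-tax equilibrium: p* = 414/29, q* = 1738/29.
Tax on sellers shifts supply to qs = -40 + 7(p − 7) = -89 + 7p.
167 - 7.5p = -89 + 7p gives buyer price pb = 512/29; sellers receive ps = 512/29 − 7 = 309/29.
New quantity: q = 167 − 7.5(512/29) = 1003/29.
Buyer burden = 512/29 − 414/29 = 98/29; seller burden = 414/29 − 309/29 = 105/29.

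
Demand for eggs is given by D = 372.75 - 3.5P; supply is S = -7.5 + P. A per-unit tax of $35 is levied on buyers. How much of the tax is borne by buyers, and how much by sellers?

Pre-tax equilibrium: P* = 84.5, Q* = 77.
Tax on buyers shifts demand to D = 372.75 − 3.5(P + 35) = 250.25 - 3.5P.
250.25 - 3.5P = -7.5 + P gives seller price Ps = 1031/18; buyers pay Pb = 1031/18 + 35 = 1661/18.
New quantity: Q = 372.75 − 3.5(1661/18) = 448/9.
Buyer burden = 1661/18 − 84.5 = 70/9; seller burden = 84.5 − 1031/18 = 245/9.

Buyers bear 70/9, sellers bear 245/9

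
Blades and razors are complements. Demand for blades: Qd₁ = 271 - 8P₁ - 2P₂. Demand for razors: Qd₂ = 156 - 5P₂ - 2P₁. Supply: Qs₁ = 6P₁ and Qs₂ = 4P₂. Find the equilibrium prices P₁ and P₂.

Market 1: 271 - 8P₁ - 2P₂ = 6P₁ → 14P₁ + 2P₂ = 271.
Market 2: 9P₂ + 2P₁ = 156.
Eliminating P₂: 9×(1) − 2×(2) gives 122P₁ = 2127, so P₁ = 2127/122.
Back-substitute into (2): P₂ = (156 − 2×2127/122) / 9 = 821/61.

P₁ = 2127/122, P₂ = 821/61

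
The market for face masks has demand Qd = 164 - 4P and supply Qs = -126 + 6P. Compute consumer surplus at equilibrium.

Equilibrium: 164 - 4P = -126 + 6P gives P* = 29, Q* = 48.
Demand choke price (Qd = 0): P = 41.
CS = ½(41 − 29)(48) = 288.

Consumer surplus = 288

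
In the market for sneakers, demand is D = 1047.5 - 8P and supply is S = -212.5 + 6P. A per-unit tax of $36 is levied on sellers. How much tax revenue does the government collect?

Pre-tax equilibrium: P* = 90, Q* = 327.5.
Tax on sellers shifts supply to S = -212.5 + 6(P − 36) = -428.5 + 6P.
1047.5 - 8P = -428.5 + 6P gives buyer price Pb = 738/7; sellers receive Ps = 738/7 − 36 = 486/7.
New quantity: Q = 1047.5 − 8(738/7) = 2857/14.
Revenue = 36 × 2857/14 = 51426/7.

Tax revenue = 51426/7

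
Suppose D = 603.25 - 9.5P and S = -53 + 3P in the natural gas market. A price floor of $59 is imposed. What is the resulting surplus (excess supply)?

Equilibrium price would be P* = 52.5, so the floor at 59 binds.
At P = 59: D = 42.75, S = 124.
Surplus = 124 − 42.75 = 81.25.

Surplus = 81.25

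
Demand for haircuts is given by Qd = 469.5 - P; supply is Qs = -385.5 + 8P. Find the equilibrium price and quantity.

P* = 95, Q* = 374.5

Set Qd = Qs: 469.5 - P = -385.5 + 8P.
855 = 9P, so P* = 95.
Q* = 469.5 − 1(95) = 374.5.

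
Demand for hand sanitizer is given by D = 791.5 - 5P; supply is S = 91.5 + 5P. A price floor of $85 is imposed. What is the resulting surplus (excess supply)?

Equilibrium price would be P* = 70, so the floor at 85 binds.
At P = 85: D = 366.5, S = 516.5.
Surplus = 516.5 − 366.5 = 150.

Surplus = 150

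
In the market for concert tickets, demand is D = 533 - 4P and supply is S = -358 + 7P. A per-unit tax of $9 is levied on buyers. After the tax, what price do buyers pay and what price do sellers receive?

Buyers pay 954/11, sellers receive 855/11

Pre-tax equilibrium: P* = 81, Q* = 209.
Tax on buyers shifts demand to D = 533 − 4(P + 9) = 497 - 4P.
497 - 4P = -358 + 7P gives seller price Ps = 855/11; buyers pay Pb = 855/11 + 9 = 954/11.
New quantity: Q = 533 − 4(954/11) = 2047/11.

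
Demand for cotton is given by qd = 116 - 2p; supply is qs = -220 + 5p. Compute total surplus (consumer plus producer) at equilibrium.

Total surplus = 140

Equilibrium: 116 - 2p = -220 + 5p gives p* = 48, q* = 20.
Demand choke price: p = 58; supply starts at p = 44.
CS = ½(58 − 48)(20) = 100; PS = ½(48 − 44)(20) = 40.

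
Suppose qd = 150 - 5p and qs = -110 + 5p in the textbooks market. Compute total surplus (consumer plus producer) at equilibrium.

Total surplus = 80

Equilibrium: 150 - 5p = -110 + 5p gives p* = 26, q* = 20.
Demand choke price: p = 30; supply starts at p = 22.
CS = ½(30 − 26)(20) = 40; PS = ½(26 − 22)(20) = 40.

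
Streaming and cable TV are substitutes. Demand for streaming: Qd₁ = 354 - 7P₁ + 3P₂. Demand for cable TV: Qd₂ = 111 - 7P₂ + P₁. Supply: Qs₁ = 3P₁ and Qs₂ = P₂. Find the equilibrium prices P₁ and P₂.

P₁ = 3165/77, P₂ = 1464/77

Market 1: 354 - 7P₁ + 3P₂ = 3P₁ → 10P₁ - 3P₂ = 354.
Market 2: 8P₂ - P₁ = 111.
Eliminating P₂: 8×(1) + 3×(2) gives 77P₁ = 3165, so P₁ = 3165/77.
Back-substitute into (2): P₂ = (111 + 1×3165/77) / 8 = 1464/77.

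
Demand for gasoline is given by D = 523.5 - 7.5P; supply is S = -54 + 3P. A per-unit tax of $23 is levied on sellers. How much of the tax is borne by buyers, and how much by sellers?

Buyers bear 46/7, sellers bear 115/7

Pre-tax equilibrium: P* = 55, Q* = 111.
Tax on sellers shifts supply to S = -54 + 3(P − 23) = -123 + 3P.
523.5 - 7.5P = -123 + 3P gives buyer price Pb = 431/7; sellers receive Ps = 431/7 − 23 = 270/7.
New quantity: Q = 523.5 − 7.5(431/7) = 432/7.
Buyer burden = 431/7 − 55 = 46/7; seller burden = 55 − 270/7 = 115/7.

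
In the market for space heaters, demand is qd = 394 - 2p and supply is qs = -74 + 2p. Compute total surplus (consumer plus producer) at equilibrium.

Equilibrium: 394 - 2p = -74 + 2p gives p* = 117, q* = 160.
Demand choke price: p = 197; supply starts at p = 37.
CS = ½(197 − 117)(160) = 6400; PS = ½(117 − 37)(160) = 6400.

Total surplus = 12800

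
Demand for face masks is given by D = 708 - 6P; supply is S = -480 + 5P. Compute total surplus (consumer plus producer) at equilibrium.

Total surplus = 660

Equilibrium: 708 - 6P = -480 + 5P gives P* = 108, Q* = 60.
Demand choke price: P = 118; supply starts at P = 96.
CS = ½(118 − 108)(60) = 300; PS = ½(108 − 96)(60) = 360.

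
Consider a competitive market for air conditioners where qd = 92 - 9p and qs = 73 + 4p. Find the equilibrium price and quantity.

Set qd = qs: 92 - 9p = 73 + 4p.
19 = 13p, so p* = 19/13.
q* = 92 − 9(19/13) = 1025/13.

p* = 19/13, q* = 1025/13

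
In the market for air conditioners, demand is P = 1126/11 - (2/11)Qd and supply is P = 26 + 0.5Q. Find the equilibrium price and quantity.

Set the two price expressions equal: 1126/11 - (2/11)Q = 26 + 0.5Q.
840/11 = (15/22)Q, so Q* = 112.
P* = 1126/11 − (2/11)(112) = 82.

P* = 82, Q* = 112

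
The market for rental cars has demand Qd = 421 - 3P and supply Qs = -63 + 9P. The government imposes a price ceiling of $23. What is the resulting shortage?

Equilibrium price would be P* = 121/3, so the ceiling at 23 binds.
At P = 23: Qd = 421 − 3(23) = 352, Qs = -63 + 9(23) = 144.
Shortage = 352 − 144 = 208.

Shortage = 208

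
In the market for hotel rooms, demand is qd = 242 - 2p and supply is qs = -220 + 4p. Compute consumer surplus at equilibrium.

Consumer surplus = 1936

Equilibrium: 242 - 2p = -220 + 4p gives p* = 77, q* = 88.
Demand choke price (qd = 0): p = 121.
CS = ½(121 − 77)(88) = 1936.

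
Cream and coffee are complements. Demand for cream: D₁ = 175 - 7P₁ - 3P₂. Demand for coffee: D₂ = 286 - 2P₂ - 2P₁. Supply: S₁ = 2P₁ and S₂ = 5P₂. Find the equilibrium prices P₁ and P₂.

Market 1: 175 - 7P₁ - 3P₂ = 2P₁ → 9P₁ + 3P₂ = 175.
Market 2: 7P₂ + 2P₁ = 286.
Eliminating P₂: 7×(1) − 3×(2) gives 57P₁ = 367, so P₁ = 367/57.
Back-substitute into (2): P₂ = (286 − 2×367/57) / 7 = 2224/57.

P₁ = 367/57, P₂ = 2224/57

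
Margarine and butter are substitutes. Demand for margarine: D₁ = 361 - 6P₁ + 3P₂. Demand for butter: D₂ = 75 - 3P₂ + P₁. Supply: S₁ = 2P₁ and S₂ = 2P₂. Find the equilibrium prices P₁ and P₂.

Market 1: 361 - 6P₁ + 3P₂ = 2P₁ → 8P₁ - 3P₂ = 361.
Market 2: 5P₂ - P₁ = 75.
Eliminating P₂: 5×(1) + 3×(2) gives 37P₁ = 2030, so P₁ = 2030/37.
Back-substitute into (2): P₂ = (75 + 1×2030/37) / 5 = 961/37.

P₁ = 2030/37, P₂ = 961/37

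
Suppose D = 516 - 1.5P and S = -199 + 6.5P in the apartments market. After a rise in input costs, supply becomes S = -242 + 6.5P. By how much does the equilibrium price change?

Original equilibrium: P* = 89.375, Q* = 381.9375.
New equilibrium: 516 - 1.5P = -242 + 6.5P, so 758 = 8P and P' = 94.75; Q' = 516 − 1.5(94.75) = 373.875.
Change in price: 94.75 − 89.375 = 5.375.

ΔP = 5.375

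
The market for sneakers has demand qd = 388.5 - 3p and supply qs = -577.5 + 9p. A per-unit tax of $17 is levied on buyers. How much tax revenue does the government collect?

Tax revenue = 1848.75

Pre-tax equilibrium: p* = 80.5, q* = 147.
Tax on buyers shifts demand to qd = 388.5 − 3(p + 17) = 337.5 - 3p.
337.5 - 3p = -577.5 + 9p gives seller price ps = 76.25; buyers pay pb = 76.25 + 17 = 93.25.
New quantity: q = 388.5 − 3(93.25) = 108.75.
Revenue = 17 × 108.75 = 1848.75.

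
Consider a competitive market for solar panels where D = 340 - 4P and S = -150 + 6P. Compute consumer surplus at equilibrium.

Consumer surplus = 2592

Equilibrium: 340 - 4P = -150 + 6P gives P* = 49, Q* = 144.
Demand choke price (D = 0): P = 85.
CS = ½(85 − 49)(144) = 2592.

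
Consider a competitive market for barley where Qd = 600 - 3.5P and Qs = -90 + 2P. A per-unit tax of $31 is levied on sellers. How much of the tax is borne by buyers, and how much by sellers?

Pre-tax equilibrium: P* = 1380/11, Q* = 1770/11.
Tax on sellers shifts supply to Qs = -90 + 2(P − 31) = -152 + 2P.
600 - 3.5P = -152 + 2P gives buyer price Pb = 1504/11; sellers receive Ps = 1504/11 − 31 = 1163/11.
New quantity: Q = 600 − 3.5(1504/11) = 1336/11.
Buyer burden = 1504/11 − 1380/11 = 124/11; seller burden = 1380/11 − 1163/11 = 217/11.

Buyers bear 124/11, sellers bear 217/11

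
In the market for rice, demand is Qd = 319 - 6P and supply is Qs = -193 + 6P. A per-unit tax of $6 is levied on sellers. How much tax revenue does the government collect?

Tax revenue = 270

Pre-tax equilibrium: P* = 128/3, Q* = 63.
Tax on sellers shifts supply to Qs = -193 + 6(P − 6) = -229 + 6P.
319 - 6P = -229 + 6P gives buyer price Pb = 137/3; sellers receive Ps = 137/3 − 6 = 119/3.
New quantity: Q = 319 − 6(137/3) = 45.
Revenue = 6 × 45 = 270.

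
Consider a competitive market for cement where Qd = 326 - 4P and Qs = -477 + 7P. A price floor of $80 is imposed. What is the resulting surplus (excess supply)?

Surplus = 77

Equilibrium price would be P* = 73, so the floor at 80 binds.
At P = 80: Qd = 6, Qs = 83.
Surplus = 83 − 6 = 77.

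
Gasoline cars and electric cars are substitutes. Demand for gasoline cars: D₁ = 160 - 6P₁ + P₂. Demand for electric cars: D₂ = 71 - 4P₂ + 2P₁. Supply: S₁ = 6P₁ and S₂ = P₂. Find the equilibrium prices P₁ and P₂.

P₁ = 871/58, P₂ = 586/29

Market 1: 160 - 6P₁ + P₂ = 6P₁ → 12P₁ - P₂ = 160.
Market 2: 5P₂ - 2P₁ = 71.
Eliminating P₂: 5×(1) + 1×(2) gives 58P₁ = 871, so P₁ = 871/58.
Back-substitute into (2): P₂ = (71 + 2×871/58) / 5 = 586/29.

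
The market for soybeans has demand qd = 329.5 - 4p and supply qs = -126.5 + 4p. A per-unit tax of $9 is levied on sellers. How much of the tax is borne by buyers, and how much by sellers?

Buyers bear $4.5, sellers bear $4.5

Pre-tax equilibrium: p* = 57, q* = 101.5.
Tax on sellers shifts supply to qs = -126.5 + 4(p − 9) = -162.5 + 4p.
329.5 - 4p = -162.5 + 4p gives buyer price pb = 61.5; sellers receive ps = 61.5 − 9 = 52.5.
New quantity: q = 329.5 − 4(61.5) = 83.5.
Buyer burden = 61.5 − 57 = 4.5; seller burden = 57 − 52.5 = 4.5.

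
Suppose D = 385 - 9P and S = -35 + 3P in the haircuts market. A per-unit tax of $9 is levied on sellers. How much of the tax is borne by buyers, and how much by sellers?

Pre-tax equilibrium: P* = 35, Q* = 70.
Tax on sellers shifts supply to S = -35 + 3(P − 9) = -62 + 3P.
385 - 9P = -62 + 3P gives buyer price Pb = 37.25; sellers receive Ps = 37.25 − 9 = 28.25.
New quantity: Q = 385 − 9(37.25) = 49.75.
Buyer burden = 37.25 − 35 = 2.25; seller burden = 35 − 28.25 = 6.75.

Buyers bear $2.25, sellers bear $6.75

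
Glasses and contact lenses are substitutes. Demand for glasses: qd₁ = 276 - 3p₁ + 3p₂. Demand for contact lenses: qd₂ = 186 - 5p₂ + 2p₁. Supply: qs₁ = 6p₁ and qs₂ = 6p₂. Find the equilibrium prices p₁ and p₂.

Market 1: 276 - 3p₁ + 3p₂ = 6p₁ → 9p₁ - 3p₂ = 276.
Market 2: 11p₂ - 2p₁ = 186.
Eliminating p₂: 11×(1) + 3×(2) gives 93p₁ = 3594, so p₁ = 1198/31.
Back-substitute into (2): p₂ = (186 + 2×1198/31) / 11 = 742/31.

p₁ = 1198/31, p₂ = 742/31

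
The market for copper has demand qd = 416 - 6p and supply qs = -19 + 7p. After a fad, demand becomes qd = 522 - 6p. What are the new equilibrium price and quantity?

Original equilibrium: p* = 435/13, q* = 2798/13.
New equilibrium: 522 - 6p = -19 + 7p, so 541 = 13p and p' = 541/13; q' = 522 − 6(541/13) = 3540/13.

p' = 541/13, q' = 3540/13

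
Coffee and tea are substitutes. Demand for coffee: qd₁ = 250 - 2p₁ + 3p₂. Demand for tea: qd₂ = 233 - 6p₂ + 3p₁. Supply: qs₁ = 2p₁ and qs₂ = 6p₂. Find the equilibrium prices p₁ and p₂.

Market 1: 250 - 2p₁ + 3p₂ = 2p₁ → 4p₁ - 3p₂ = 250.
Market 2: 12p₂ - 3p₁ = 233.
Eliminating p₂: 12×(1) + 3×(2) gives 39p₁ = 3699, so p₁ = 1233/13.
Back-substitute into (2): p₂ = (233 + 3×1233/13) / 12 = 1682/39.

p₁ = 1233/13, p₂ = 1682/39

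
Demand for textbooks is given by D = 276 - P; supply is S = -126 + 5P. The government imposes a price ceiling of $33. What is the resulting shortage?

Equilibrium price would be P* = 67, so the ceiling at 33 binds.
At P = 33: D = 276 − 1(33) = 243, S = -126 + 5(33) = 39.
Shortage = 243 − 39 = 204.

Shortage = 204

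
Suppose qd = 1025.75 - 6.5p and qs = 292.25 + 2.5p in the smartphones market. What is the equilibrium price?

p* = 81.5

Set qd = qs: 1025.75 - 6.5p = 292.25 + 2.5p.
733.5 = 9p, so p* = 81.5.
q* = 1025.75 − 6.5(81.5) = 496.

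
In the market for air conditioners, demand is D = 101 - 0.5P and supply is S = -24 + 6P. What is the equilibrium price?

P* = 250/13

Set D = S: 101 - 0.5P = -24 + 6P.
125 = 6.5P, so P* = 250/13.
Q* = 101 − 0.5(250/13) = 1188/13.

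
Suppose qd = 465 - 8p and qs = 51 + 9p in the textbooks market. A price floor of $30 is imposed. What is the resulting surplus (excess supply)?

Equilibrium price would be p* = 414/17, so the floor at 30 binds.
At p = 30: qd = 225, qs = 321.
Surplus = 321 − 225 = 96.

Surplus = 96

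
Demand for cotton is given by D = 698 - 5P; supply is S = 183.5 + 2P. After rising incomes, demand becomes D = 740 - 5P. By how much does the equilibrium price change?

ΔP = 6

Original equilibrium: P* = 73.5, Q* = 330.5.
New equilibrium: 740 - 5P = 183.5 + 2P, so 556.5 = 7P and P' = 79.5; Q' = 740 − 5(79.5) = 342.5.
Change in price: 79.5 − 73.5 = 6.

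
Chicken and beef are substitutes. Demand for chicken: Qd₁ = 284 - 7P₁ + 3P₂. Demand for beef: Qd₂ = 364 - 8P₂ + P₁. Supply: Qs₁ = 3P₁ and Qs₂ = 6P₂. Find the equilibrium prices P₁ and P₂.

Market 1: 284 - 7P₁ + 3P₂ = 3P₁ → 10P₁ - 3P₂ = 284.
Market 2: 14P₂ - P₁ = 364.
Eliminating P₂: 14×(1) + 3×(2) gives 137P₁ = 5068, so P₁ = 5068/137.
Back-substitute into (2): P₂ = (364 + 1×5068/137) / 14 = 3924/137.

P₁ = 5068/137, P₂ = 3924/137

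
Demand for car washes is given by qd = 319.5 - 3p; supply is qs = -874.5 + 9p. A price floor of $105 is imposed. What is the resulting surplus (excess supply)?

Equilibrium price would be p* = 99.5, so the floor at 105 binds.
At p = 105: qd = 4.5, qs = 70.5.
Surplus = 70.5 − 4.5 = 66.

Surplus = 66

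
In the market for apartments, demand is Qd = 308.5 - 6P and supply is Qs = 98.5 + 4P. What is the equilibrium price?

Set Qd = Qs: 308.5 - 6P = 98.5 + 4P.
210 = 10P, so P* = 21.
Q* = 308.5 − 6(21) = 182.5.

P* = 21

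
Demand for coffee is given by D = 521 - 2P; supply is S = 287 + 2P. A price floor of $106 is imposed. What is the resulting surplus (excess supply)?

Equilibrium price would be P* = 58.5, so the floor at 106 binds.
At P = 106: D = 309, S = 499.
Surplus = 499 − 309 = 190.

Surplus = 190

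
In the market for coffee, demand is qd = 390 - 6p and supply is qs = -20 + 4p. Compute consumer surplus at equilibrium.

Consumer surplus = 1728

Equilibrium: 390 - 6p = -20 + 4p gives p* = 41, q* = 144.
Demand choke price (qd = 0): p = 65.
CS = ½(65 − 41)(144) = 1728.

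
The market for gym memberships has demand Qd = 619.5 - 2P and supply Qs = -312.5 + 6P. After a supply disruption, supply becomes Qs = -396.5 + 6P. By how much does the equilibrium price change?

ΔP = 10.5

Original equilibrium: P* = 116.5, Q* = 386.5.
New equilibrium: 619.5 - 2P = -396.5 + 6P, so 1016 = 8P and P' = 127; Q' = 619.5 − 2(127) = 365.5.
Change in price: 127 − 116.5 = 10.5.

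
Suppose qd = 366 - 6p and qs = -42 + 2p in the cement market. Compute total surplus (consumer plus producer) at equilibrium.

Equilibrium: 366 - 6p = -42 + 2p gives p* = 51, q* = 60.
Demand choke price: p = 61; supply starts at p = 21.
CS = ½(61 − 51)(60) = 300; PS = ½(51 − 21)(60) = 900.

Total surplus = 1200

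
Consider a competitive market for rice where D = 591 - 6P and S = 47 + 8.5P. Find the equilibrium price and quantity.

P* = 1088/29, Q* = 10611/29

Set D = S: 591 - 6P = 47 + 8.5P.
544 = 14.5P, so P* = 1088/29.
Q* = 591 − 6(1088/29) = 10611/29.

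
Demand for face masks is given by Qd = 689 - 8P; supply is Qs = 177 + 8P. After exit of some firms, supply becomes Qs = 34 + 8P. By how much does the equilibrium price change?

ΔP = 8.9375

Original equilibrium: P* = 32, Q* = 433.
New equilibrium: 689 - 8P = 34 + 8P, so 655 = 16P and P' = 40.9375; Q' = 689 − 8(40.9375) = 361.5.
Change in price: 40.9375 − 32 = 8.9375.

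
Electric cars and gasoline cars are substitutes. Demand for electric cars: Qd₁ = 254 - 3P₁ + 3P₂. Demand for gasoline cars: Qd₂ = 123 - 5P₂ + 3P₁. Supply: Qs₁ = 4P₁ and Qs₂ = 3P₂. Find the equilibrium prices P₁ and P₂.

Market 1: 254 - 3P₁ + 3P₂ = 4P₁ → 7P₁ - 3P₂ = 254.
Market 2: 8P₂ - 3P₁ = 123.
Eliminating P₂: 8×(1) + 3×(2) gives 47P₁ = 2401, so P₁ = 2401/47.
Back-substitute into (2): P₂ = (123 + 3×2401/47) / 8 = 1623/47.

P₁ = 2401/47, P₂ = 1623/47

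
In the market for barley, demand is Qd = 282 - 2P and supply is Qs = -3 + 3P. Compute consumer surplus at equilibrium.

Equilibrium: 282 - 2P = -3 + 3P gives P* = 57, Q* = 168.
Demand choke price (Qd = 0): P = 141.
CS = ½(141 − 57)(168) = 7056.

Consumer surplus = 7056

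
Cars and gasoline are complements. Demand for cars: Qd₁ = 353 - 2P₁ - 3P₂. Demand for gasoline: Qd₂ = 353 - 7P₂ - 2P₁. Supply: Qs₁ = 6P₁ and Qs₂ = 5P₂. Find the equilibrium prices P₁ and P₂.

P₁ = 35.3, P₂ = 353/15

Market 1: 353 - 2P₁ - 3P₂ = 6P₁ → 8P₁ + 3P₂ = 353.
Market 2: 12P₂ + 2P₁ = 353.
Eliminating P₂: 12×(1) − 3×(2) gives 90P₁ = 3177, so P₁ = 35.3.
Back-substitute into (2): P₂ = (353 − 2×35.3) / 12 = 353/15.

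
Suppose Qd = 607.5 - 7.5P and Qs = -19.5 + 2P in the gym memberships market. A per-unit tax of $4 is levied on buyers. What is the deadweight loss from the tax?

Deadweight loss = 240/19

Pre-tax equilibrium: P* = 66, Q* = 112.5.
Tax on buyers shifts demand to Qd = 607.5 − 7.5(P + 4) = 577.5 - 7.5P.
577.5 - 7.5P = -19.5 + 2P gives seller price Ps = 1194/19; buyers pay Pb = 1194/19 + 4 = 1270/19.
New quantity: Q = 607.5 − 7.5(1270/19) = 4035/38.
DWL = ½ × 4 × (112.5 − 4035/38) = 240/19.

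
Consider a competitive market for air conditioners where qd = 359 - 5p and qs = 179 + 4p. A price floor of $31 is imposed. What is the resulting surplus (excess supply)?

Equilibrium price would be p* = 20, so the floor at 31 binds.
At p = 31: qd = 204, qs = 303.
Surplus = 303 − 204 = 99.

Surplus = 99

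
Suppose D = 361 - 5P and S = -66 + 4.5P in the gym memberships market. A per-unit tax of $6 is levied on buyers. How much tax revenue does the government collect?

Pre-tax equilibrium: P* = 854/19, Q* = 2589/19.
Tax on buyers shifts demand to D = 361 − 5(P + 6) = 331 - 5P.
331 - 5P = -66 + 4.5P gives seller price Ps = 794/19; buyers pay Pb = 794/19 + 6 = 908/19.
New quantity: Q = 361 − 5(908/19) = 2319/19.
Revenue = 6 × 2319/19 = 13914/19.

Tax revenue = 13914/19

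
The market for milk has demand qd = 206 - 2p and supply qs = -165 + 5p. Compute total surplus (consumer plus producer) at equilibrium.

Equilibrium: 206 - 2p = -165 + 5p gives p* = 53, q* = 100.
Demand choke price: p = 103; supply starts at p = 33.
CS = ½(103 − 53)(100) = 2500; PS = ½(53 − 33)(100) = 1000.

Total surplus = 3500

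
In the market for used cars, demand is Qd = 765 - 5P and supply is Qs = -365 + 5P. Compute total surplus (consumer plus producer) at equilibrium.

Equilibrium: 765 - 5P = -365 + 5P gives P* = 113, Q* = 200.
Demand choke price: P = 153; supply starts at P = 73.
CS = ½(153 − 113)(200) = 4000; PS = ½(113 − 73)(200) = 4000.

Total surplus = 8000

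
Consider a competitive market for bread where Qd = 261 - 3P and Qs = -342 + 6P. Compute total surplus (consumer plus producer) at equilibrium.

Equilibrium: 261 - 3P = -342 + 6P gives P* = 67, Q* = 60.
Demand choke price: P = 87; supply starts at P = 57.
CS = ½(87 − 67)(60) = 600; PS = ½(67 − 57)(60) = 300.

Total surplus = 900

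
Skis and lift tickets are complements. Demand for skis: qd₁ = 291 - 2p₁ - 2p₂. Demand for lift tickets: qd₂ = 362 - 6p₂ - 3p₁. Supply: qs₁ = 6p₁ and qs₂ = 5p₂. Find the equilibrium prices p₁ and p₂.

p₁ = 2477/82, p₂ = 2023/82

Market 1: 291 - 2p₁ - 2p₂ = 6p₁ → 8p₁ + 2p₂ = 291.
Market 2: 11p₂ + 3p₁ = 362.
Eliminating p₂: 11×(1) − 2×(2) gives 82p₁ = 2477, so p₁ = 2477/82.
Back-substitute into (2): p₂ = (362 − 3×2477/82) / 11 = 2023/82.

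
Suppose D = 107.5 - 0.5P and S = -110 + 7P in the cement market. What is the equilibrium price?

P* = 29

Set D = S: 107.5 - 0.5P = -110 + 7P.
217.5 = 7.5P, so P* = 29.
Q* = 107.5 − 0.5(29) = 93.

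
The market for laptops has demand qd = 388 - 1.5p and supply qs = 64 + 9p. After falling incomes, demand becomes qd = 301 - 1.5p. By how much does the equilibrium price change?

Original equilibrium: p* = 216/7, q* = 2392/7.
New equilibrium: 301 - 1.5p = 64 + 9p, so 237 = 10.5p and p' = 158/7; q' = 301 − 1.5(158/7) = 1870/7.
Change in price: 158/7 − 216/7 = -58/7.

Δp = -58/7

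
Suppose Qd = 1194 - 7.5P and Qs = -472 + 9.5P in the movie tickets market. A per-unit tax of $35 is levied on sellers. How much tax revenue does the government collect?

Pre-tax equilibrium: P* = 98, Q* = 459.
Tax on sellers shifts supply to Qs = -472 + 9.5(P − 35) = -804.5 + 9.5P.
1194 - 7.5P = -804.5 + 9.5P gives buyer price Pb = 3997/34; sellers receive Ps = 3997/34 − 35 = 2807/34.
New quantity: Q = 1194 − 7.5(3997/34) = 21237/68.
Revenue = 35 × 21237/68 = 743295/68.

Tax revenue = 743295/68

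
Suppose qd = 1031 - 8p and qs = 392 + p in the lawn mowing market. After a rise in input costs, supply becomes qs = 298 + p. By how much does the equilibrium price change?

Δp = 94/9

Original equilibrium: p* = 71, q* = 463.
New equilibrium: 1031 - 8p = 298 + p, so 733 = 9p and p' = 733/9; q' = 1031 − 8(733/9) = 3415/9.
Change in price: 733/9 − 71 = 94/9.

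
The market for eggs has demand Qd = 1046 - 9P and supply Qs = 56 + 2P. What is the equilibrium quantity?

Set Qd = Qs: 1046 - 9P = 56 + 2P.
990 = 11P, so P* = 90.
Q* = 1046 − 9(90) = 236.

Q* = 236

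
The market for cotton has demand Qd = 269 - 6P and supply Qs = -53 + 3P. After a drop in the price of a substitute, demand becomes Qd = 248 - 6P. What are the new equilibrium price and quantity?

P' = 301/9, Q' = 142/3

Original equilibrium: P* = 322/9, Q* = 163/3.
New equilibrium: 248 - 6P = -53 + 3P, so 301 = 9P and P' = 301/9; Q' = 248 − 6(301/9) = 142/3.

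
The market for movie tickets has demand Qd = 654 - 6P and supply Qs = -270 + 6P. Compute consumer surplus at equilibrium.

Equilibrium: 654 - 6P = -270 + 6P gives P* = 77, Q* = 192.
Demand choke price (Qd = 0): P = 109.
CS = ½(109 − 77)(192) = 3072.

Consumer surplus = 3072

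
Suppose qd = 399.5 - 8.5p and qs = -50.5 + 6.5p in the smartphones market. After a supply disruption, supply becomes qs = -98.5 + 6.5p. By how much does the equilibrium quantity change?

Δq = -27.2

Original equilibrium: p* = 30, q* = 144.5.
New equilibrium: 399.5 - 8.5p = -98.5 + 6.5p, so 498 = 15p and p' = 33.2; q' = 399.5 − 8.5(33.2) = 117.3.
Change in quantity: 117.3 − 144.5 = -27.2.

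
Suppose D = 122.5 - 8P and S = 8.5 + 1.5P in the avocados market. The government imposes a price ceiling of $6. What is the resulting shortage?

Equilibrium price would be P* = 12, so the ceiling at 6 binds.
At P = 6: D = 122.5 − 8(6) = 74.5, S = 8.5 + 1.5(6) = 17.5.
Shortage = 74.5 − 17.5 = 57.

Shortage = 57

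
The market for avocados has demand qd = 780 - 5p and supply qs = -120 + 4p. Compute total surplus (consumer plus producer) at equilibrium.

Equilibrium: 780 - 5p = -120 + 4p gives p* = 100, q* = 280.
Demand choke price: p = 156; supply starts at p = 30.
CS = ½(156 − 100)(280) = 7840; PS = ½(100 − 30)(280) = 9800.

Total surplus = 17640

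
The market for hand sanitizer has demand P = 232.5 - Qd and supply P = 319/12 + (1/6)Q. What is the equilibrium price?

Set the two price expressions equal: 232.5 - Q = 319/12 + (1/6)Q.
2471/12 = (7/6)Q, so Q* = 176.5.
P* = 232.5 − (1)(176.5) = 56.

P* = 56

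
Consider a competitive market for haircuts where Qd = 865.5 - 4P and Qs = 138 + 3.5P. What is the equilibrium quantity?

Set Qd = Qs: 865.5 - 4P = 138 + 3.5P.
727.5 = 7.5P, so P* = 97.
Q* = 865.5 − 4(97) = 477.5.

Q* = 477.5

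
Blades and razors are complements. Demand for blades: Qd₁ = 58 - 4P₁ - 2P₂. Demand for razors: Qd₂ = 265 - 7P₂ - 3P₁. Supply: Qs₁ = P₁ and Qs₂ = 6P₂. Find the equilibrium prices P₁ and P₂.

P₁ = 224/59, P₂ = 1151/59

Market 1: 58 - 4P₁ - 2P₂ = P₁ → 5P₁ + 2P₂ = 58.
Market 2: 13P₂ + 3P₁ = 265.
Eliminating P₂: 13×(1) − 2×(2) gives 59P₁ = 224, so P₁ = 224/59.
Back-substitute into (2): P₂ = (265 − 3×224/59) / 13 = 1151/59.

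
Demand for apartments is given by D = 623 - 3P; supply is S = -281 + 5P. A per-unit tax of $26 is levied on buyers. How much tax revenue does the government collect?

Pre-tax equilibrium: P* = 113, Q* = 284.
Tax on buyers shifts demand to D = 623 − 3(P + 26) = 545 - 3P.
545 - 3P = -281 + 5P gives seller price Ps = 103.25; buyers pay Pb = 103.25 + 26 = 129.25.
New quantity: Q = 623 − 3(129.25) = 235.25.
Revenue = 26 × 235.25 = 6116.5.

Tax revenue = 6116.5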